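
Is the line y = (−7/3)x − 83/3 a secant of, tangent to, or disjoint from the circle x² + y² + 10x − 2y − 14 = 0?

disjoint

d² = (7·(−5) + 3·1 − (−83))²/58 = 2601/58; r² = 40.
Since d² > r², the line lies outside the circle.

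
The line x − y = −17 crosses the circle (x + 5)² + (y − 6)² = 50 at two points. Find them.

(−12, 5) and (−4, 13)

From the line, y = x + 17. Substituting:
2x² + 32x + 96 = 0  ⟹  x² + 16x + 48 = 0
x = −4 or x = −12, giving (−4, 13) and (−12, 5).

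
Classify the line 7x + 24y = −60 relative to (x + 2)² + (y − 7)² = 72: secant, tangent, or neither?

Substituting the line into the circle gives 625x² + 5496x + 12816 = 0.
Discriminant = (5496)² − 4·625·(12816) = −1833984 < 0.
No real roots: the line does not meet the circle.

neither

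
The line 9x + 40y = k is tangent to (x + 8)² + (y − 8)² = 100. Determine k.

For a tangent, require d(centre, line) = r = 10.
|9·(−8) + 40·8 − k| / √1681 = 10
|k − (248)| = 10·41, so k = 658 or k = −162.

k = −162 or k = 658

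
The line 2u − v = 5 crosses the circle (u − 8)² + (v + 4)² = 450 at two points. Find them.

(−7, −19) and (11, 17)

Substitute v = 2u − 5:
5u² − 20u − 385 = 0  ⟹  u² − 4u − 77 = 0
u = 11 or u = −7, giving (11, 17) and (−7, −19).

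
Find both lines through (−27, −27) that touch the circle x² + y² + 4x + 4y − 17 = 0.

Write the tangent as mx − y + (−27 − m·(−27)) = 0 and set its distance from the centre to 5:
(25m − (25))² = 25(m² + 1)
12m² − 25m + 12 = 0, so m = 4/3 or m = 3/4.
With m = 4/3: 4x − 3y = −27. With m = 3/4: 3x − 4y = 27.

4x − 3y = −27 and 3x − 4y = 27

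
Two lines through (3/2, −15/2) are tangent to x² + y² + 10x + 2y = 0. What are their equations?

A line y − (−15/2) = m(x − (3/2)) is tangent when its distance from (−5, −1) is √26:
[m·(−13/2) − (13/2)]² = 26(m² + 1)
5m² + 26m + 5 = 0, so m = −5 or m = −1/5.
With m = −5: 5x + y = 0. With m = −1/5: x + 5y = −36.

5x + y = 0 and x + 5y = −36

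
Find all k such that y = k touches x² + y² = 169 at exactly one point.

k = −13 or k = 13

The line touches the circle iff its distance from (0, 0) is 13:
|0·0 + 1·0 − k| / √1 = 13
|k| = 13, so k = 13 or k = −13.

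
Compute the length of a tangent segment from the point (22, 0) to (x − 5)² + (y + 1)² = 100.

The centre is (5, −1) and r = 10. The square of the distance from P to the centre is 289 + 1 = 290.
By the tangent–radius right angle, tangent length = √(|PO|² − r²) = √190.

√190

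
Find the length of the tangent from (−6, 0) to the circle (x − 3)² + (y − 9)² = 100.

√62

Centre (3, 9), r² = 100. |PO|² = (−9)² + (−9)² = 162.
The tangent meets the radius at right angles, so tangent² = |PO|² − r² = 162 − 100 = 62.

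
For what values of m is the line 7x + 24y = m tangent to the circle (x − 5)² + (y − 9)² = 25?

m = 126 or m = 376

The line touches the circle iff its distance from (5, 9) is 5:
|7·5 + 24·9 − m| / √625 = 5
|m − (251)| = 5·25, so m = 376 or m = 126.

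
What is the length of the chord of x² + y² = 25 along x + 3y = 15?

Express y = (15 − x)/3 and substitute into the circle:
10x² − 30x = 0  ⟹  x² − 3x = 0
x = 3 or x = 0, giving (3, 4) and (0, 5).
|(3, 4) − (0, 5)| = √((3)² + (−1)²) = √10.

√10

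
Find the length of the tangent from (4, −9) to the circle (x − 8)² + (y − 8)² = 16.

Centre (8, 8), r² = 16. |PO|² = (−4)² + (−17)² = 305.
By the tangent–radius right angle, tangent length = √(|PO|² − r²) = √289 = 17.

17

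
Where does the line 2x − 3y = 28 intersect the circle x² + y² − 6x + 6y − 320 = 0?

Substitute y = (−28 + 2x)/3:
13x² − 130x − 2600 = 0  ⟹  x² − 10x − 200 = 0
x = 20 or x = −10, giving (20, 4) and (−10, −16).

(−10, −16) and (20, 4)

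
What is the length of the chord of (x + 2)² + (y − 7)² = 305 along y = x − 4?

21√2

Centre (−2, 7), r² = 305. Perpendicular distance d from centre to line = |−13| / √2 = 13/√2.
Chord = 2√(r² − d²) = 2·√(441/2) = 21√2.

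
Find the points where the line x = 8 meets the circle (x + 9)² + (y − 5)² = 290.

(8, 4) and (8, 6)

The line gives x = 8. Substituting into the circle:
y² − 10y + 24 = 0
y = 6 or y = 4, giving (8, 6) and (8, 4).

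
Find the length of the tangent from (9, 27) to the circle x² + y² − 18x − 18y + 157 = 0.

√319

Centre (9, 9), r² = 5. |PO|² = (0)² + (18)² = 324.
Power of the point: PT² = |PO|² − r² = 319, so PT = √319.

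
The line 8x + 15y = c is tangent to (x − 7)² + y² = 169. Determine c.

c = −165 or c = 277

For a tangent, require d(centre, line) = r = 13.
|8·7 + 15·0 − c| / √289 = 13
|c − (56)| = 13·17, so c = 277 or c = −165.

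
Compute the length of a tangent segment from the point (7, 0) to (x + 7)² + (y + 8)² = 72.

Centre (−7, −8), r² = 72. |PO|² = (14)² + (8)² = 260.
The tangent meets the radius at right angles, so tangent² = |PO|² − r² = 260 − 72 = 188.

2√47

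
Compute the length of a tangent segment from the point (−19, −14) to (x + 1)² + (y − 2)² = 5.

Centre (−1, 2), r² = 5. |PO|² = (−18)² + (−16)² = 580.
The tangent meets the radius at right angles, so tangent² = |PO|² − r² = 580 − 5 = 575.

5√23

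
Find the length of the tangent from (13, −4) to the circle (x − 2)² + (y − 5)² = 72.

With centre O = (2, 5), |OP|² = 202 and r² = 72.
By the tangent–radius right angle, tangent length = √(|PO|² − r²) = √130.

√130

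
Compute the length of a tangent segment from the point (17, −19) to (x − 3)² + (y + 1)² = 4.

2√129

Centre (3, −1), r² = 4. |PO|² = (14)² + (−18)² = 520.
By the tangent–radius right angle, tangent length = √(|PO|² − r²) = √516 = 2√129.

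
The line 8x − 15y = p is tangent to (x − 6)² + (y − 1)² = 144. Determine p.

Tangency holds when the distance from the centre (6, 1) to the line equals the radius 12:
|8·6 − 15·1 − p| / √289 = 12
|p − (33)| = 12·17, so p = 237 or p = −171.

p = −171 or p = 237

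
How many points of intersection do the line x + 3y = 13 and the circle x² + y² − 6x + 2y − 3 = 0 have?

0

Centre (3, −1), r² = 13. Distance² from centre to line = (−13)²/10 = 169/10.
Since d² > r², the line lies outside the circle.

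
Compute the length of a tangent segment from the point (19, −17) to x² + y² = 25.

25

With centre O = (0, 0), |OP|² = 650 and r² = 25.
The tangent meets the radius at right angles, so tangent² = |PO|² − r² = 650 − 25 = 625.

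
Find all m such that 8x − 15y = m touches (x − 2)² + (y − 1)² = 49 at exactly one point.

m = −118 or m = 120

Tangency holds when the distance from the centre (2, 1) to the line equals the radius 7:
|8·2 − 15·1 − m| / √289 = 7
|m − (1)| = 7·17, so m = 120 or m = −118.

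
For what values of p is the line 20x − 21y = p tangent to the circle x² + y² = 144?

p = −348 or p = 348

The line touches the circle iff its distance from (0, 0) is 12:
|20·0 − 21·0 − p| / √841 = 12
|p| = 12·29, so p = 348 or p = −348.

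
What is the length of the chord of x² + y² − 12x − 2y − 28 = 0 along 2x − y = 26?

Express y = 2x − 26 and substitute into the circle:
5x² − 120x + 700 = 0  ⟹  x² − 24x + 140 = 0
x = 14 or x = 10, giving (14, 2) and (10, −6).
|(14, 2) − (10, −6)| = √((4)² + (8)²) = 4√5.

4√5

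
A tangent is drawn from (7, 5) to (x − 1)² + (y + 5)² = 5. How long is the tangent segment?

√131

Centre (1, −5), r² = 5. |PO|² = (6)² + (10)² = 136.
Power of the point: PT² = |PO|² − r² = 131, so PT = √131.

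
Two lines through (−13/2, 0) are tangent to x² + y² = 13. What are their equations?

Let a tangent through (−13/2, 0) have slope m. Its distance from (0, 0) must equal √13:
(13/2m − (0))² = 13(m² + 1)
9m² − 4 = 0, so m = −2/3 or m = 2/3.
Through (−13/2, 0) these give 2x + 3y = −13 and 2x − 3y = −13.

2x + 3y = −13 and 2x − 3y = −13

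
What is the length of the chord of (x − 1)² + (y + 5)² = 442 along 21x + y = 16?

From the line, y = −21x + 16. Substituting:
442x² − 884x = 0  ⟹  x² − 2x = 0
x = 2 or x = 0, giving (2, −26) and (0, 16).
|(2, −26) − (0, 16)| = √((2)² + (−42)²) = 2√442.

2√442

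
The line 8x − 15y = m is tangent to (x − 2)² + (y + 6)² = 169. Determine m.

m = −115 or m = 327

Tangency holds when the distance from the centre (2, −6) to the line equals the radius 13:
|8·2 − 15·(−6) − m| / √289 = 13
|m − (106)| = 13·17, so m = 327 or m = −115.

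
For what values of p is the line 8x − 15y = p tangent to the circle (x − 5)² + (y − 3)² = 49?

The line touches the circle iff its distance from (5, 3) is 7:
|8·5 − 15·3 − p| / √289 = 7
|p − (−5)| = 7·17, so p = 114 or p = −124.

p = −124 or p = 114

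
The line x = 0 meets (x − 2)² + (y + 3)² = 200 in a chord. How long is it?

28

The line gives x = 0. Substituting into the circle:
y² + 6y − 187 = 0
y = 11 or y = −17, giving (0, 11) and (0, −17).
Chord length = distance between (0, 11) and (0, −17) = √784 = 28.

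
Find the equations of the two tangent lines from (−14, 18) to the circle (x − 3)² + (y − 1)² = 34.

Let a tangent through (−14, 18) have slope m. Its distance from (3, 1) must equal √34:
(17m − (−17))² = 34(m² + 1)
15m² + 34m + 15 = 0, so m = −5/3 or m = −3/5.
With m = −5/3: 5x + 3y = −16. With m = −3/5: 3x + 5y = 48.

5x + 3y = −16 and 3x + 5y = 48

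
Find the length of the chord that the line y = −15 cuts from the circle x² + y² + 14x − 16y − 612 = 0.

The distance from (−7, 8) to the line is 23, and r² = 725.
Chord = 2√(r² − d²) = 2·√(196) = 28.

28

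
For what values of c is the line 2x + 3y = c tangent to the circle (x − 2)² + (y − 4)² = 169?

Tangency holds when the distance from the centre (2, 4) to the line equals the radius 13:
|2·2 + 3·4 − c| / √13 = 13
|c − (16)| = 13√13.

c = 16 ± 13√13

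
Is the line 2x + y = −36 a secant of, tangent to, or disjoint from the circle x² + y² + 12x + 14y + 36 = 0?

Centre (−6, −7), r² = 49. Distance² from centre to line = (17)²/5 = 289/5.
Since d² > r², the line lies outside the circle.

disjoint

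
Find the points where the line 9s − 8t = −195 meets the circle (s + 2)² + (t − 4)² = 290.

(−19, 3) and (−3, 21)

From the line, t = (195 + 9s)/8. Substituting:
145s² + 3190s + 8265 = 0  ⟹  s² + 22s + 57 = 0
s = −3 or s = −19, giving (−3, 21) and (−19, 3).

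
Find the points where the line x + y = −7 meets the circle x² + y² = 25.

(−4, −3) and (−3, −4)

Substitute y = −x − 7:
2x² + 14x + 24 = 0  ⟹  x² + 7x + 12 = 0
x = −3 or x = −4, giving (−3, −4) and (−4, −3).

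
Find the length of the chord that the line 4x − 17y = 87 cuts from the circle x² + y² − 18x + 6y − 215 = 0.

2√305

Centre (9, −3), r² = 305. Perpendicular distance d from centre to line = |0| / √305 = 0/√305.
Chord = 2√(r² − d²) = 2·√(305) = 2√305.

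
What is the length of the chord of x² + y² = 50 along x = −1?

The line gives x = −1. Substituting into the circle:
y² − 49 = 0
y = 7 or y = −7, giving (−1, 7) and (−1, −7).
Chord length = distance between (−1, 7) and (−1, −7) = √196 = 14.

14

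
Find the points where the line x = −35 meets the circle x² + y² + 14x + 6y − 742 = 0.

(−35, −7) and (−35, 1)

The line gives x = −35. Substituting into the circle:
y² + 6y − 7 = 0
y = 1 or y = −7, giving (−35, 1) and (−35, −7).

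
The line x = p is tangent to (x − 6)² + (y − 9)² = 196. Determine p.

The line touches the circle iff its distance from (6, 9) is 14:
|1·6 + 0·9 − p| / √1 = 14
|p − (6)| = 14, so p = 20 or p = −8.

p = −8 or p = 20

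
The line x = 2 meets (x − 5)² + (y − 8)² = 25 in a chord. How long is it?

8

The line gives x = 2. Substituting into the circle:
y² − 16y + 48 = 0
y = 12 or y = 4, giving (2, 12) and (2, 4).
Chord length = distance between (2, 12) and (2, 4) = √64 = 8.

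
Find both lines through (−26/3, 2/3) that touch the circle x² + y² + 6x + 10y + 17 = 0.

A line y − (2/3) = m(x − (−26/3)) is tangent when its distance from (−3, −5) is √17:
[m·(17/3) − (−17/3)]² = 17(m² + 1)
4m² + 17m + 4 = 0, so m = −1/4 or m = −4.
Through (−26/3, 2/3) these give x + 4y = −6 and 4x + y = −34.

x + 4y = −6 and 4x + y = −34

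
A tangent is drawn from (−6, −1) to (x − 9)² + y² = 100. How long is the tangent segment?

The centre is (9, 0) and r = 10. The square of the distance from P to the centre is 225 + 1 = 226.
Power of the point: PT² = |PO|² − r² = 126, so PT = 3√14.

3√14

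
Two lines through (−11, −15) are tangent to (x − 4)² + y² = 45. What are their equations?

A line y − (−15) = m(x − (−11)) is tangent when its distance from (4, 0) is 3√5:
[m·(15) − (15)]² = 45(m² + 1)
2m² − 5m + 2 = 0, so m = 2 or m = 1/2.
With m = 2: 2x − y = −7. With m = 1/2: x − 2y = 19.

2x − y = −7 and x − 2y = 19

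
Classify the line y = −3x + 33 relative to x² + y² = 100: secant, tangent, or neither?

neither

Substituting the line into the circle gives 10x² − 198x + 989 = 0.
Δ = 39204 − 39560 = −356.
No real roots: the line does not meet the circle.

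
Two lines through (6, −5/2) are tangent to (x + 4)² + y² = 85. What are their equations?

7x − 6y = 57 and 9x + 2y = 49

Write the tangent as mx − y + (−5/2 − m·(6)) = 0 and set its distance from the centre to √85:
[m·(−10) − (5/2)]² = 85(m² + 1)
12m² + 40m − 63 = 0, so m = 7/6 or m = −9/2.
Through (6, −5/2) these give 7x − 6y = 57 and 9x + 2y = 49.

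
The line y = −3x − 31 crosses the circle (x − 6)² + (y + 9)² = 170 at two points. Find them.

Substitute y = −3x − 31:
10x² + 120x + 350 = 0  ⟹  x² + 12x + 35 = 0
x = −5 or x = −7, giving (−5, −16) and (−7, −10).

(−7, −10) and (−5, −16)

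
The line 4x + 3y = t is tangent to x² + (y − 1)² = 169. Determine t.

For a tangent, require d(centre, line) = r = 13.
|4·0 + 3·1 − t| / √25 = 13
|t − (3)| = 13·5, so t = 68 or t = −62.

t = −62 or t = 68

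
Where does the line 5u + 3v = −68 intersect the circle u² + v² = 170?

(−13, −1) and (−7, −11)

Substitute v = (−68 − 5u)/3:
34u² + 680u + 3094 = 0  ⟹  u² + 20u + 91 = 0
u = −7 or u = −13, giving (−7, −11) and (−13, −1).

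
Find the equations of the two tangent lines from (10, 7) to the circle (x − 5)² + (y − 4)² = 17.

A line y − (7) = m(x − (10)) is tangent when its distance from (5, 4) is √17:
[m·(−5) − (−3)]² = 17(m² + 1)
4m² − 15m − 4 = 0, so m = −1/4 or m = 4.
Through (10, 7) these give x + 4y = 38 and 4x − y = 33.

x + 4y = 38 and 4x − y = 33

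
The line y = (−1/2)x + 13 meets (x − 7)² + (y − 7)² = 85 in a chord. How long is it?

8√5

The distance from (7, 7) to the line is 5/√5, and r² = 85.
Half the chord is √(r² − d²) = √(80), so the full chord is 8√5.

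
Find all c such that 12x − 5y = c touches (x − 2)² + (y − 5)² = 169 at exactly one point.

c = −170 or c = 168

The line touches the circle iff its distance from (2, 5) is 13:
|12·2 − 5·5 − c| / √169 = 13
|c − (−1)| = 13·13, so c = 168 or c = −170.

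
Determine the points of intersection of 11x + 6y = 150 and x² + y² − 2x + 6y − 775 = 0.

Express y = (150 − 11x)/6 and substitute into the circle:
157x² − 3768x = 0  ⟹  x² − 24x = 0
x = 24 or x = 0, giving (24, −19) and (0, 25).

(0, 25) and (24, −19)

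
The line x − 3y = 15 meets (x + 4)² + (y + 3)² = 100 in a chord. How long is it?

Express y = (−15 + x)/3 and substitute into the circle:
10x² + 60x − 720 = 0  ⟹  x² + 6x − 72 = 0
x = 6 or x = −12, giving (6, −3) and (−12, −9).
Chord length = distance between (6, −3) and (−12, −9) = √360 = 6√10.

6√10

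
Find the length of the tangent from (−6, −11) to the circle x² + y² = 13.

12

The centre is (0, 0) and r = √13. The square of the distance from P to the centre is 36 + 121 = 157.
Power of the point: PT² = |PO|² − r² = 144, so PT = 12.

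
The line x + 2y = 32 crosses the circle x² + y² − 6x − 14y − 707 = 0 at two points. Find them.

Substitute y = (32 − x)/2:
5x² − 60x − 2700 = 0  ⟹  x² − 12x − 540 = 0
x = 30 or x = −18, giving (30, 1) and (−18, 25).

(−18, 25) and (30, 1)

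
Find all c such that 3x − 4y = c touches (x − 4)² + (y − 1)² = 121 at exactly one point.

c = −47 or c = 63

Tangency holds when the distance from the centre (4, 1) to the line equals the radius 11:
|3·4 − 4·1 − c| / √25 = 11
|c − (8)| = 11·5, so c = 63 or c = −47.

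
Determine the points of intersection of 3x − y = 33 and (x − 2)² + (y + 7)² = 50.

Express y = 3x − 33 and substitute into the circle:
10x² − 160x + 630 = 0  ⟹  x² − 16x + 63 = 0
x = 9 or x = 7, giving (9, −6) and (7, −12).

(7, −12) and (9, −6)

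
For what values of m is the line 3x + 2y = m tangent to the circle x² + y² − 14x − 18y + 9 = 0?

Tangency holds when the distance from the centre (7, 9) to the line equals the radius 11:
|3·7 + 2·9 − m| / √13 = 11
|m − (39)| = 11√13.

m = 39 ± 11√13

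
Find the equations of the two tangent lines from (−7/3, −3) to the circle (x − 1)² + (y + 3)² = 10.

3x − y = −4 and 3x + y = −10

A line y − (−3) = m(x − (−7/3)) is tangent when its distance from (1, −3) is √10:
[m·(10/3) − (0)]² = 10(m² + 1)
m² − 9 = 0, so m = 3 or m = −3.
Through (−7/3, −3) these give 3x − y = −4 and 3x + y = −10.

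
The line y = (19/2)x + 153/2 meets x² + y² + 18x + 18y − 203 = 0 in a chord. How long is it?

2√365

Centre (−9, −9), r² = 365. Perpendicular distance d from centre to line = |0| / √365 = 0/√365.
Chord = 2√(r² − d²) = 2·√(365) = 2√365.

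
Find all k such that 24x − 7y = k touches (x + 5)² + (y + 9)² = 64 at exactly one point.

k = −257 or k = 143

For a tangent, require d(centre, line) = r = 8.
|24·(−5) − 7·(−9) − k| / √625 = 8
|k − (−57)| = 8·25, so k = 143 or k = −257.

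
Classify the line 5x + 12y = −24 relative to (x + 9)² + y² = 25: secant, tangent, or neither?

secant

d² = (5·(−9) + 12·0 − (−24))²/169 = 441/169; r² = 25.
Since d² < r², the line cuts the circle twice.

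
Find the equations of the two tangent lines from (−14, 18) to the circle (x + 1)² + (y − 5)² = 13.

3x + 2y = −6 and 2x + 3y = 26

A line y − (18) = m(x − (−14)) is tangent when its distance from (−1, 5) is √13:
(13m − (−13))² = 13(m² + 1)
6m² + 13m + 6 = 0, so m = −3/2 or m = −2/3.
With m = −3/2: 3x + 2y = −6. With m = −2/3: 2x + 3y = 26.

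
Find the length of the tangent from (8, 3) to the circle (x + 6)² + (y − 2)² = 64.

√133

Centre (−6, 2), r² = 64. |PO|² = (14)² + (1)² = 197.
By the tangent–radius right angle, tangent length = √(|PO|² − r²) = √133.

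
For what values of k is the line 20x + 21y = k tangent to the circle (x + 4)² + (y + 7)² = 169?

k = −604 or k = 150

For a tangent, require d(centre, line) = r = 13.
|20·(−4) + 21·(−7) − k| / √841 = 13
|k − (−227)| = 13·29, so k = 150 or k = −604.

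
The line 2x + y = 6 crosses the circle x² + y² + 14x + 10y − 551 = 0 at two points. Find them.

(−7, 20) and (13, −20)

Substitute y = −2x + 6:
5x² − 30x − 455 = 0  ⟹  x² − 6x − 91 = 0
x = 13 or x = −7, giving (13, −20) and (−7, 20).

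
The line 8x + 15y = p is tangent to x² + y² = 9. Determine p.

p = −51 or p = 51

For a tangent, require d(centre, line) = r = 3.
|8·0 + 15·0 − p| / √289 = 3
|p| = 3·17, so p = 51 or p = −51.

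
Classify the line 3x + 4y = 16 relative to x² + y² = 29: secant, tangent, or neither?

Centre (0, 0), r² = 29. Distance² from centre to line = (−16)²/25 = 256/25.
Since d² < r², the line cuts the circle twice.

secant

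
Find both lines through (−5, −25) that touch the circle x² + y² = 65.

8x + y = −65 and 7x − 4y = 65

A line y − (−25) = m(x − (−5)) is tangent when its distance from (0, 0) is √65:
(5m − (25))² = 65(m² + 1)
4m² + 25m − 56 = 0, so m = −8 or m = 7/4.
Through (−5, −25) these give 8x + y = −65 and 7x − 4y = 65.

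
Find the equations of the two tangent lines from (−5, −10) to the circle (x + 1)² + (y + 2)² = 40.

3x + y = −25 and x − 3y = 25

Write the tangent as mx − y + (−10 − m·(−5)) = 0 and set its distance from the centre to 2√10:
(4m − (8))² = 40(m² + 1)
3m² + 8m − 3 = 0, so m = −3 or m = 1/3.
Through (−5, −10) these give 3x + y = −25 and x − 3y = 25.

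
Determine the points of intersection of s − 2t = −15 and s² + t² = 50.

Substitute t = (15 + s)/2:
5s² + 30s + 25 = 0  ⟹  s² + 6s + 5 = 0
s = −1 or s = −5, giving (−1, 7) and (−5, 5).

(−5, 5) and (−1, 7)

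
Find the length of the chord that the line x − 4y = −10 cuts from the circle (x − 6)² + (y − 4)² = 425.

10√17

The distance from (6, 4) to the line is 0/√17, and r² = 425.
Chord = 2√(r² − d²) = 2·√(425) = 10√17.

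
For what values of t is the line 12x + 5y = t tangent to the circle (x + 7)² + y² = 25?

t = −149 or t = −19

For a tangent, require d(centre, line) = r = 5.
|12·(−7) + 5·0 − t| / √169 = 5
|t − (−84)| = 5·13, so t = −19 or t = −149.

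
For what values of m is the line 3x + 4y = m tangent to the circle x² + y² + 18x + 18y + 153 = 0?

m = −78 or m = −48

The line touches the circle iff its distance from (−9, −9) is 3:
|3·(−9) + 4·(−9) − m| / √25 = 3
|m − (−63)| = 3·5, so m = −48 or m = −78.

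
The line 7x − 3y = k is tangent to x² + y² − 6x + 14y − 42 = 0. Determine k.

k = 42 ± 10√58

For a tangent, require d(centre, line) = r = 10.
|7·3 − 3·(−7) − k| / √58 = 10
|k − (42)| = 10√58.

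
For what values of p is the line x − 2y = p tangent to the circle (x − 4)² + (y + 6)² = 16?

p = 16 ± 4√5

For a tangent, require d(centre, line) = r = 4.
|1·4 − 2·(−6) − p| / √5 = 4
|p − (16)| = 4√5.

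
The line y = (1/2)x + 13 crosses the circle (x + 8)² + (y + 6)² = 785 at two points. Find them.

Express y = (26 + x)/2 and substitute into the circle:
5x² + 140x − 1440 = 0  ⟹  x² + 28x − 288 = 0
x = 8 or x = −36, giving (8, 17) and (−36, −5).

(−36, −5) and (8, 17)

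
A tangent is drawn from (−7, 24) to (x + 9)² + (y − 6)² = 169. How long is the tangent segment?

√159

With centre O = (−9, 6), |OP|² = 328 and r² = 169.
By the tangent–radius right angle, tangent length = √(|PO|² − r²) = √159.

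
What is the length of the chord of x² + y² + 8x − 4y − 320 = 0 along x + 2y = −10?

16√5

Centre (−4, 2), r² = 340. Perpendicular distance d from centre to line = |10| / √5 = 10/√5.
Chord = 2√(r² − d²) = 2·√(320) = 16√5.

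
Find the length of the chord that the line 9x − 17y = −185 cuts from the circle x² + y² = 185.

Express y = (185 + 9x)/17 and substitute into the circle:
370x² + 3330x − 19240 = 0  ⟹  x² + 9x − 52 = 0
x = 4 or x = −13, giving (4, 13) and (−13, 4).
|(4, 13) − (−13, 4)| = √((17)² + (9)²) = √370.

√370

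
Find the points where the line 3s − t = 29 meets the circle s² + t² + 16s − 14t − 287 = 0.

(8, −5) and (12, 7)

From the line, t = 3s − 29. Substituting:
10s² − 200s + 960 = 0  ⟹  s² − 20s + 96 = 0
s = 12 or s = 8, giving (12, 7) and (8, −5).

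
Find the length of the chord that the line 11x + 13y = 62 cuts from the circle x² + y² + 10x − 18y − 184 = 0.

2√290

Express y = (62 − 11x)/13 and substitute into the circle:
290x² + 2900x − 41760 = 0  ⟹  x² + 10x − 144 = 0
x = 8 or x = −18, giving (8, −2) and (−18, 20).
Chord length = distance between (8, −2) and (−18, 20) = √1160 = 2√290.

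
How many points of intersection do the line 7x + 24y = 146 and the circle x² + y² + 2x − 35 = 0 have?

0

Substituting the line into the circle gives 625x² − 892x + 1156 = 0.
Discriminant = (−892)² − 4·625·(1156) = −2094336 < 0.
No real roots: the line does not meet the circle.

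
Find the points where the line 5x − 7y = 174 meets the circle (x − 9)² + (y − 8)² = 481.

Express y = (−174 + 5x)/7 and substitute into the circle:
74x² − 3182x + 33300 = 0  ⟹  x² − 43x + 450 = 0
x = 25 or x = 18, giving (25, −7) and (18, −12).

(18, −12) and (25, −7)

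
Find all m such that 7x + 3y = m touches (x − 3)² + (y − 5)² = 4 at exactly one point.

For a tangent, require d(centre, line) = r = 2.
|7·3 + 3·5 − m| / √58 = 2
|m − (36)| = 2√58.

m = 36 ± 2√58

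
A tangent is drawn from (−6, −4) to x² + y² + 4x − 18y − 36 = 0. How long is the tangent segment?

Centre (−2, 9), r² = 121. |PO|² = (−4)² + (−13)² = 185.
Power of the point: PT² = |PO|² − r² = 64, so PT = 8.

8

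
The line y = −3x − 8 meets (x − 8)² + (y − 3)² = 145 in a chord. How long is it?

The distance from (8, 3) to the line is 35/√10, and r² = 145.
Chord = 2√(r² − d²) = 2·√(45/2) = 3√10.

3√10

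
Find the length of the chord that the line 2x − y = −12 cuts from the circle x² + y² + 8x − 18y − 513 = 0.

The distance from (−4, 9) to the line is 5/√5, and r² = 610.
Chord = 2√(r² − d²) = 2·√(605) = 22√5.

22√5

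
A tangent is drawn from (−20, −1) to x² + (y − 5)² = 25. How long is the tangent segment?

Centre (0, 5), r² = 25. |PO|² = (−20)² + (−6)² = 436.
By the tangent–radius right angle, tangent length = √(|PO|² − r²) = √411.

√411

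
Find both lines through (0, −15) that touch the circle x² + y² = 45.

2x + y = −15 and 2x − y = 15

A line y − (−15) = m(x − (0)) is tangent when its distance from (0, 0) is 3√5:
[m·(0) − (15)]² = 45(m² + 1)
m² − 4 = 0, so m = −2 or m = 2.
With m = −2: 2x + y = −15. With m = 2: 2x − y = 15.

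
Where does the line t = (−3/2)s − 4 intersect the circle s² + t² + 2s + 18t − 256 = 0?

(−8, 8) and (12, −22)

Substitute t = (−8 − 3s)/2:
13s² − 52s − 1248 = 0  ⟹  s² − 4s − 96 = 0
s = 12 or s = −8, giving (12, −22) and (−8, 8).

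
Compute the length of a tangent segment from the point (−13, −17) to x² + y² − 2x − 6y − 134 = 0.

2√113

The centre is (1, 3) and r = 12. The square of the distance from P to the centre is 196 + 400 = 596.
Power of the point: PT² = |PO|² − r² = 452, so PT = 2√113.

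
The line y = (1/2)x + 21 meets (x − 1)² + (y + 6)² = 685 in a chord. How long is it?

From the line, y = (42 + x)/2. Substituting:
5x² + 100x + 180 = 0  ⟹  x² + 20x + 36 = 0
x = −2 or x = −18, giving (−2, 20) and (−18, 12).
|(−2, 20) − (−18, 12)| = √((16)² + (8)²) = 8√5.

8√5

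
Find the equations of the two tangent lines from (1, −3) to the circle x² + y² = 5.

2x − y = 5 and x + 2y = −5

Let a tangent through (1, −3) have slope m. Its distance from (0, 0) must equal √5:
(−1m − (3))² = 5(m² + 1)
2m² − 3m − 2 = 0, so m = 2 or m = −1/2.
With m = 2: 2x − y = 5. With m = −1/2: x + 2y = −5.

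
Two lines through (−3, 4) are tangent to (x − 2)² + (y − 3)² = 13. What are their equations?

A line y − (4) = m(x − (−3)) is tangent when its distance from (2, 3) is √13:
(5m − (−1))² = 13(m² + 1)
6m² + 5m − 6 = 0, so m = 2/3 or m = −3/2.
With m = 2/3: 2x − 3y = −18. With m = −3/2: 3x + 2y = −1.

2x − 3y = −18 and 3x + 2y = −1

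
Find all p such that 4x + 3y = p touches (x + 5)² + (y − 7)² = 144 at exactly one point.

p = −59 or p = 61

Tangency holds when the distance from the centre (−5, 7) to the line equals the radius 12:
|4·(−5) + 3·7 − p| / √25 = 12
|p − (1)| = 12·5, so p = 61 or p = −59.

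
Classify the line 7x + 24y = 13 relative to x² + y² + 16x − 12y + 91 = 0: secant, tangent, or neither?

Centre (−8, 6), r² = 9. Distance² from centre to line = (75)²/625 = 9.
Since d² = r², the line is tangent.

tangent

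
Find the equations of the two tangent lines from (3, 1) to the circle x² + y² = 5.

Write the tangent as mx − y + (1 − m·(3)) = 0 and set its distance from the centre to √5:
[m·(−3) − (−1)]² = 5(m² + 1)
2m² − 3m − 2 = 0, so m = 2 or m = −1/2.
Through (3, 1) these give 2x − y = 5 and x + 2y = 5.

2x − y = 5 and x + 2y = 5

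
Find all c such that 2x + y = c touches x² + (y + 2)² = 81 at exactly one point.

Tangency holds when the distance from the centre (0, −2) to the line equals the radius 9:
|2·0 + 1·(−2) − c| / √5 = 9
|c − (−2)| = 9√5.

c = −2 ± 9√5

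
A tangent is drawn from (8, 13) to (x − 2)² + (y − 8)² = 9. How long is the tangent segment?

2√13

Centre (2, 8), r² = 9. |PO|² = (6)² + (5)² = 61.
The tangent meets the radius at right angles, so tangent² = |PO|² − r² = 61 − 9 = 52.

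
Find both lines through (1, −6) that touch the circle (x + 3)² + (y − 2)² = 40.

3x − y = 9 and x + 3y = −17

Write the tangent as mx − y + (−6 − m·(1)) = 0 and set its distance from the centre to 2√10:
[m·(−4) − (8)]² = 40(m² + 1)
3m² − 8m − 3 = 0, so m = 3 or m = −1/3.
With m = 3: 3x − y = 9. With m = −1/3: x + 3y = −17.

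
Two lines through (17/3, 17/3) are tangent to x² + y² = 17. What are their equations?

Let a tangent through (17/3, 17/3) have slope m. Its distance from (0, 0) must equal √17:
(−17/3m − (−17/3))² = 17(m² + 1)
4m² − 17m + 4 = 0, so m = 1/4 or m = 4.
Through (17/3, 17/3) these give x − 4y = −17 and 4x − y = 17.

x − 4y = −17 and 4x − y = 17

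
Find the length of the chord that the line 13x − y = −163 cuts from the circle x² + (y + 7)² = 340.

2√170

The distance from (0, −7) to the line is 170/√170, and r² = 340.
Chord = 2√(r² − d²) = 2·√(170) = 2√170.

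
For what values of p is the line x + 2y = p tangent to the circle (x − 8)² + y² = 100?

p = 8 ± 10√5

The line touches the circle iff its distance from (8, 0) is 10:
|1·8 + 2·0 − p| / √5 = 10
|p − (8)| = 10√5.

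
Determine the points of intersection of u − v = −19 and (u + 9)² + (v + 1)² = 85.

From the line, v = u + 19. Substituting:
2u² + 58u + 396 = 0  ⟹  u² + 29u + 198 = 0
u = −11 or u = −18, giving (−11, 8) and (−18, 1).

(−18, 1) and (−11, 8)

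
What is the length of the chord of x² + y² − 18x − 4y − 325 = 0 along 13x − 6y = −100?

Express y = (100 + 13x)/6 and substitute into the circle:
205x² + 1640x − 4100 = 0  ⟹  x² + 8x − 20 = 0
x = 2 or x = −10, giving (2, 21) and (−10, −5).
Chord length = distance between (2, 21) and (−10, −5) = √820 = 2√205.

2√205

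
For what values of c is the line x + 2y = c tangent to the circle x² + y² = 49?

c = ±7√5

Tangency holds when the distance from the centre (0, 0) to the line equals the radius 7:
|1·0 + 2·0 − c| / √5 = 7
|c| = 7√5.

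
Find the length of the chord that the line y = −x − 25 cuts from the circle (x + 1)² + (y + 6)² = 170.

4√2

Substitute y = −x − 25:
2x² + 40x + 192 = 0  ⟹  x² + 20x + 96 = 0
x = −8 or x = −12, giving (−8, −17) and (−12, −13).
|(−8, −17) − (−12, −13)| = √((4)² + (−4)²) = 4√2.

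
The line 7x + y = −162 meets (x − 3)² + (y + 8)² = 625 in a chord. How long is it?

Centre (3, −8), r² = 625. Perpendicular distance d from centre to line = |175| / √50 = 175/√50.
Half the chord is √(r² − d²) = √(25/2), so the full chord is 5√2.

5√2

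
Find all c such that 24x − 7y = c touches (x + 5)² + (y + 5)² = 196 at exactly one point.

For a tangent, require d(centre, line) = r = 14.
|24·(−5) − 7·(−5) − c| / √625 = 14
|c − (−85)| = 14·25, so c = 265 or c = −435.

c = −435 or c = 265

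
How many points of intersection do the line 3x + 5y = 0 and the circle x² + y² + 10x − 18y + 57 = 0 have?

Centre (−5, 9), r² = 49. Distance² from centre to line = (30)²/34 = 450/17.
Since d² < r², the line cuts the circle twice.

2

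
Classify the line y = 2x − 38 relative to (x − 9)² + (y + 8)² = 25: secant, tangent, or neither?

neither

Substituting the line into the circle gives 5x² − 138x + 956 = 0.
Discriminant = (−138)² − 4·5·(956) = −76 < 0.
No real roots: the line does not meet the circle.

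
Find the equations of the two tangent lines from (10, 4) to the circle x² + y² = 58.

Let a tangent through (10, 4) have slope m. Its distance from (0, 0) must equal √58:
(−10m − (−4))² = 58(m² + 1)
21m² − 40m − 21 = 0, so m = 7/3 or m = −3/7.
Through (10, 4) these give 7x − 3y = 58 and 3x + 7y = 58.

7x − 3y = 58 and 3x + 7y = 58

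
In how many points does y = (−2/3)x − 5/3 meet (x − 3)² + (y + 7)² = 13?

2

d² = (2·3 + 3·(−7) − (−5))²/13 = 100/13; r² = 13.
Since d² < r², the line cuts the circle twice.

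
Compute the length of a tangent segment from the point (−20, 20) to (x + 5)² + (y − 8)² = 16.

Centre (−5, 8), r² = 16. |PO|² = (−15)² + (12)² = 369.
Power of the point: PT² = |PO|² − r² = 353, so PT = √353.

√353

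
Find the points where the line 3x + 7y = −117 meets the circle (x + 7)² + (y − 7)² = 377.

(−18, −9) and (−11, −12)

From the line, y = (−117 − 3x)/7. Substituting:
58x² + 1682x + 11484 = 0  ⟹  x² + 29x + 198 = 0
x = −11 or x = −18, giving (−11, −12) and (−18, −9).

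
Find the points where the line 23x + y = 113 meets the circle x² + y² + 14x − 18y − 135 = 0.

(4, 21) and (5, −2)

Substitute y = −23x + 113:
530x² − 4770x + 10600 = 0  ⟹  x² − 9x + 20 = 0
x = 5 or x = 4, giving (5, −2) and (4, 21).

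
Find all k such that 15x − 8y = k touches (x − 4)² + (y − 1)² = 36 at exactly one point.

For a tangent, require d(centre, line) = r = 6.
|15·4 − 8·1 − k| / √289 = 6
|k − (52)| = 6·17, so k = 154 or k = −50.

k = −50 or k = 154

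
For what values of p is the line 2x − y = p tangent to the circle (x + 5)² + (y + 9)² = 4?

p = −1 ± 2√5

For a tangent, require d(centre, line) = r = 2.
|2·(−5) − 1·(−9) − p| / √5 = 2
|p − (−1)| = 2√5.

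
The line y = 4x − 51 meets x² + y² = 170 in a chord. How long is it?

Substitute y = 4x − 51:
17x² − 408x + 2431 = 0  ⟹  x² − 24x + 143 = 0
x = 13 or x = 11, giving (13, 1) and (11, −7).
|(13, 1) − (11, −7)| = √((2)² + (8)²) = 2√17.

2√17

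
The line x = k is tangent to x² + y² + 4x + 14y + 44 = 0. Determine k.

For a tangent, require d(centre, line) = r = 3.
|1·(−2) + 0·(−7) − k| / √1 = 3
|k − (−2)| = 3, so k = 1 or k = −5.

k = −5 or k = 1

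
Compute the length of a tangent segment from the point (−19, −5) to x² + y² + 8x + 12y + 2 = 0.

Centre (−4, −6), r² = 50. |PO|² = (−15)² + (1)² = 226.
Power of the point: PT² = |PO|² − r² = 176, so PT = 4√11.

4√11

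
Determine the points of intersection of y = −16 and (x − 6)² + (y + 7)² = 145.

Substitute y = −16:
x² − 12x − 28 = 0
x = 14 or x = −2, giving (14, −16) and (−2, −16).

(−2, −16) and (14, −16)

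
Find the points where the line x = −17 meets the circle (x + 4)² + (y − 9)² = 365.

(−17, −5) and (−17, 23)

The line gives x = −17. Substituting into the circle:
y² − 18y − 115 = 0
y = 23 or y = −5, giving (−17, 23) and (−17, −5).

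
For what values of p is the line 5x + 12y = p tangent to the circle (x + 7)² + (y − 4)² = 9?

Tangency holds when the distance from the centre (−7, 4) to the line equals the radius 3:
|5·(−7) + 12·4 − p| / √169 = 3
|p − (13)| = 3·13, so p = 52 or p = −26.

p = −26 or p = 52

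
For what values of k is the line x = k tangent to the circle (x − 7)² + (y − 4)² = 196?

Tangency holds when the distance from the centre (7, 4) to the line equals the radius 14:
|1·7 + 0·4 − k| / √1 = 14
|k − (7)| = 14, so k = 21 or k = −7.

k = −7 or k = 21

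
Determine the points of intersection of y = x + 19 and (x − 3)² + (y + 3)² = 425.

Substitute y = x + 19:
2x² + 38x + 68 = 0  ⟹  x² + 19x + 34 = 0
x = −2 or x = −17, giving (−2, 17) and (−17, 2).

(−17, 2) and (−2, 17)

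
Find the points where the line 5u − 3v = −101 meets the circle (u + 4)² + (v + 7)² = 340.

(−22, −3) and (−16, 7)

From the line, v = (101 + 5u)/3. Substituting:
34u² + 1292u + 11968 = 0  ⟹  u² + 38u + 352 = 0
u = −16 or u = −22, giving (−16, 7) and (−22, −3).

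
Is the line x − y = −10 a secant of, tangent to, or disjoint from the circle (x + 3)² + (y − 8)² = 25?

Substituting the line into the circle gives 2x² + 10x − 12 = 0.
Discriminant = (10)² − 4·2·(−12) = 196 > 0.
Two real roots: the line is a secant.

secant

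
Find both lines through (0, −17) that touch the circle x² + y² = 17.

4x − y = 17 and 4x + y = −17

A line y − (−17) = m(x − (0)) is tangent when its distance from (0, 0) is √17:
(0m − (17))² = 17(m² + 1)
m² − 16 = 0, so m = 4 or m = −4.
With m = 4: 4x − y = 17. With m = −4: 4x + y = −17.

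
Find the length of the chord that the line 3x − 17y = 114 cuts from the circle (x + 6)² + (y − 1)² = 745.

The distance from (−6, 1) to the line is 149/√298, and r² = 745.
Chord = 2√(r² − d²) = 2·√(1341/2) = 3√298.

3√298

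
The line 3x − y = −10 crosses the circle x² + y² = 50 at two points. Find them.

(−5, −5) and (−1, 7)

Substitute y = 3x + 10:
10x² + 60x + 50 = 0  ⟹  x² + 6x + 5 = 0
x = −1 or x = −5, giving (−1, 7) and (−5, −5).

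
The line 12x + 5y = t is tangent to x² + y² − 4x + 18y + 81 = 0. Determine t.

t = −47 or t = 5

Tangency holds when the distance from the centre (2, −9) to the line equals the radius 2:
|12·2 + 5·(−9) − t| / √169 = 2
|t − (−21)| = 2·13, so t = 5 or t = −47.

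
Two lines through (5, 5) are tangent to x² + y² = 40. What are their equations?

Write the tangent as mx − y + (5 − m·(5)) = 0 and set its distance from the centre to 2√10:
(−5m − (−5))² = 40(m² + 1)
3m² + 10m + 3 = 0, so m = −1/3 or m = −3.
With m = −1/3: x + 3y = 20. With m = −3: 3x + y = 20.

x + 3y = 20 and 3x + y = 20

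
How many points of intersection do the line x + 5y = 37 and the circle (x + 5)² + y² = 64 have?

0

d² = (1·(−5) + 5·0 − (37))²/26 = 882/13; r² = 64.
Since d² > r², the line lies outside the circle.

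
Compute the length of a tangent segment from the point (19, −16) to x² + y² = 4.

√613

With centre O = (0, 0), |OP|² = 617 and r² = 4.
By the tangent–radius right angle, tangent length = √(|PO|² − r²) = √613.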